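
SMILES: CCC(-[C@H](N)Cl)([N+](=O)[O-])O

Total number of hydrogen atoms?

Hydrogens are implicit in SMILES; fill each atom to its normal valence:
  1 × C: 3 H
  1 × C: 2 H
  1 × C: 1 H
  1 × C: no H
  1 × Cl: no H
  1 × N: 2 H
  1 × N (charge +1): no H
  1 × O: 1 H
  1 × O: no H
  1 × O (charge -1): no H
  Total hydrogens = 9.

9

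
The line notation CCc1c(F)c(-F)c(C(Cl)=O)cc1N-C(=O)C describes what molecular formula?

Heavy atoms from the SMILES: 11 C, 1 Cl, 2 F, 1 N, 2 O.
Implicit hydrogens by atom environment:
  5 × C (aromatic): no H
  2 × C: 3 H each → 6
  2 × C: no H
  2 × F: no H
  2 × O: no H
  1 × C: 2 H
  1 × C (aromatic): 1 H
  1 × Cl: no H
  1 × N: 1 H
  Total hydrogens = 10.
Molecular formula: C11H10ClF2NO2

C11H10ClF2NO2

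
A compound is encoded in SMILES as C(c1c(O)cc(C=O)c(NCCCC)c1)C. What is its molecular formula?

C13H19NO2

Heavy atoms from the SMILES: 13 C, 1 N, 2 O.
Implicit hydrogens by atom environment:
  4 × C: 2 H each → 8
  4 × C (aromatic): no H
  2 × C: 3 H each → 6
  2 × C (aromatic): 1 H each → 2
  1 × C: 1 H
  1 × N: 1 H
  1 × O: 1 H
  1 × O: no H
  Total hydrogens = 19.
Molecular formula: C13H19NO2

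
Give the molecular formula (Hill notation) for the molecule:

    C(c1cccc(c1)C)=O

C8H8O

Heavy atoms from the SMILES: 8 C, 1 O.
Implicit hydrogens by atom environment:
  4 × C (aromatic): 1 H each → 4
  2 × C (aromatic): no H
  1 × C: 3 H
  1 × C: 1 H
  1 × O: no H
  Total hydrogens = 8.
Molecular formula: C8H8O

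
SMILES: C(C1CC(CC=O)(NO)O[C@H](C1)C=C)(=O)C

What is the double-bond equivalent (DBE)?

4

Molecular formula from the SMILES: C11H17NO4.
DoU = (2C + 2 + N − H − X)/2 = (2·11 + 2 + 1 − 17 − 0)/2 = 8/2 = 4.
(Structurally: 1 ring(s) + 3 π bond(s) = 4.)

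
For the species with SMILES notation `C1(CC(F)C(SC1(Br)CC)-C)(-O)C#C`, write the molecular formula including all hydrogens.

C10H14BrFOS

Heavy atoms from the SMILES: 1 Br, 10 C, 1 F, 1 O, 1 S.
Implicit hydrogens by atom environment:
  3 × C: 1 H each → 3
  3 × C: no H
  2 × C: 3 H each → 6
  2 × C: 2 H each → 4
  1 × Br: no H
  1 × F: no H
  1 × O: 1 H
  1 × S: no H
  Total hydrogens = 14.
Molecular formula: C10H14BrFOS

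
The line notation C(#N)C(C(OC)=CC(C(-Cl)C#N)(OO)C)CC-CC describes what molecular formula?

C13H19ClN2O3

Heavy atoms from the SMILES: 13 C, 1 Cl, 2 N, 3 O.
Implicit hydrogens by atom environment:
  4 × C: no H
  3 × C: 3 H each → 9
  3 × C: 2 H each → 6
  3 × C: 1 H each → 3
  2 × N: no H
  2 × O: no H
  1 × Cl: no H
  1 × O: 1 H
  Total hydrogens = 19.
Molecular formula: C13H19ClN2O3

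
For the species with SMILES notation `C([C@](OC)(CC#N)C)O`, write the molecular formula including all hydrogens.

C6H11NO2

Heavy atoms from the SMILES: 6 C, 1 N, 2 O.
Implicit hydrogens by atom environment:
  2 × C: 3 H each → 6
  2 × C: 2 H each → 4
  2 × C: no H
  1 × N: no H
  1 × O: 1 H
  1 × O: no H
  Total hydrogens = 11.
Molecular formula: C6H11NO2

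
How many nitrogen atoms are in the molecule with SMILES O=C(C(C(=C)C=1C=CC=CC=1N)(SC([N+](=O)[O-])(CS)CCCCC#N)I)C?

The symbol for nitrogen appears 3 times in the SMILES.

3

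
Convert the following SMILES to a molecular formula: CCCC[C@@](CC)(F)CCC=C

C11H21F

Heavy atoms from the SMILES: 11 C, 1 F.
Implicit hydrogens by atom environment:
  7 × C: 2 H each → 14
  2 × C: 3 H each → 6
  1 × C: 1 H
  1 × C: no H
  1 × F: no H
  Total hydrogens = 21.
Molecular formula: C11H21F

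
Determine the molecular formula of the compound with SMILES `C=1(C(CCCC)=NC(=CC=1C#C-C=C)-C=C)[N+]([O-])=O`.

Heavy atoms from the SMILES: 15 C, 2 N, 2 O.
Implicit hydrogens by atom environment:
  5 × C: 2 H each → 10
  4 × C (aromatic): no H
  2 × C: 1 H each → 2
  2 × C: no H
  1 × C: 3 H
  1 × C (aromatic): 1 H
  1 × N (aromatic): no H
  1 × N (charge +1): no H
  1 × O: no H
  1 × O (charge -1): no H
  Total hydrogens = 16.
Molecular formula: C15H16N2O2

C15H16N2O2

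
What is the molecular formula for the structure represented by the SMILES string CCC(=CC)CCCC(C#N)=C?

C11H17N

Heavy atoms from the SMILES: 11 C, 1 N.
Implicit hydrogens by atom environment:
  5 × C: 2 H each → 10
  3 × C: no H
  2 × C: 3 H each → 6
  1 × C: 1 H
  1 × N: no H
  Total hydrogens = 17.
Molecular formula: C11H17N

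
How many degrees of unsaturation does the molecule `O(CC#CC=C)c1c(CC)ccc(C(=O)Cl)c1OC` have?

Molecular formula from the SMILES: C15H15ClO3.
DoU = (2C + 2 + N − H − X)/2 = (2·15 + 2 + 0 − 15 − 1)/2 = 16/2 = 8.
(Structurally: 1 ring(s) + 7 π bond(s) = 8.)

8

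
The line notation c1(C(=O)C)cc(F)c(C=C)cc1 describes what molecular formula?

Heavy atoms from the SMILES: 10 C, 1 F, 1 O.
Implicit hydrogens by atom environment:
  3 × C (aromatic): 1 H each → 3
  3 × C (aromatic): no H
  1 × C: 3 H
  1 × C: 2 H
  1 × C: 1 H
  1 × C: no H
  1 × F: no H
  1 × O: no H
  Total hydrogens = 9.
Molecular formula: C10H9FO

C10H9FO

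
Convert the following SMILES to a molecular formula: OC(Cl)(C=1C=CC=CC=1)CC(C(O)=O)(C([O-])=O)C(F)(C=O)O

C13H11ClFO7-

Heavy atoms from the SMILES: 13 C, 1 Cl, 1 F, 7 O.
Implicit hydrogens by atom environment:
  5 × C (aromatic): 1 H each → 5
  5 × C: no H
  3 × O: 1 H each → 3
  3 × O: no H
  1 × C: 2 H
  1 × C: 1 H
  1 × C (aromatic): no H
  1 × Cl: no H
  1 × F: no H
  1 × O (charge -1): no H
  Total hydrogens = 11.
Net charge -1.
Molecular formula: C13H11ClFO7-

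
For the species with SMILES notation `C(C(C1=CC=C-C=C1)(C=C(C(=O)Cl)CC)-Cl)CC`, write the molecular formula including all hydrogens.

Heavy atoms from the SMILES: 15 C, 2 Cl, 1 O.
Implicit hydrogens by atom environment:
  5 × C (aromatic): 1 H each → 5
  3 × C: 2 H each → 6
  3 × C: no H
  2 × C: 3 H each → 6
  2 × Cl: no H
  1 × C: 1 H
  1 × C (aromatic): no H
  1 × O: no H
  Total hydrogens = 18.
Molecular formula: C15H18Cl2O

C15H18Cl2O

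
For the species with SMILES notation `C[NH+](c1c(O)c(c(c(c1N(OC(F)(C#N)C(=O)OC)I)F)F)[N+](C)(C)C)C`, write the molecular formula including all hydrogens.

Heavy atoms from the SMILES: 15 C, 3 F, 1 I, 4 N, 4 O.
Implicit hydrogens by atom environment:
  6 × C: 3 H each → 18
  6 × C (aromatic): no H
  3 × C: no H
  3 × F: no H
  3 × O: no H
  2 × N: no H
  1 × I: no H
  1 × N (charge +1): 1 H
  1 × N (charge +1): no H
  1 × O: 1 H
  Total hydrogens = 20.
Net charge +2.
Molecular formula: [C15H20F3IN4O4]2+

[C15H20F3IN4O4]2+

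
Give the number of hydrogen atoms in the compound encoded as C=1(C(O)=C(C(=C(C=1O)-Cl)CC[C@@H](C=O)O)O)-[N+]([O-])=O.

10

Hydrogens are implicit in SMILES; fill each atom to its normal valence:
  6 × C (aromatic): no H
  4 × O: 1 H each → 4
  2 × C: 2 H each → 4
  2 × C: 1 H each → 2
  2 × O: no H
  1 × Cl: no H
  1 × N (charge +1): no H
  1 × O (charge -1): no H
  Total hydrogens = 10.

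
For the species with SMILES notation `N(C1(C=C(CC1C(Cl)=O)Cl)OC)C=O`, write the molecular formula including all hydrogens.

C8H9Cl2NO3

Heavy atoms from the SMILES: 8 C, 2 Cl, 1 N, 3 O.
Implicit hydrogens by atom environment:
  3 × C: 1 H each → 3
  3 × C: no H
  3 × O: no H
  2 × Cl: no H
  1 × C: 3 H
  1 × C: 2 H
  1 × N: 1 H
  Total hydrogens = 9.
Molecular formula: C8H9Cl2NO3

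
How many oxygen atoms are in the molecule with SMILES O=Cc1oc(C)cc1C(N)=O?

The symbol for oxygen appears 3 times in the SMILES.

3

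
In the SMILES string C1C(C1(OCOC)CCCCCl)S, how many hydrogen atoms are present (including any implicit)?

17

Hydrogens are implicit in SMILES; fill each atom to its normal valence:
  6 × C: 2 H each → 12
  2 × O: no H
  1 × C: 3 H
  1 × C: 1 H
  1 × C: no H
  1 × Cl: no H
  1 × S: 1 H
  Total hydrogens = 17.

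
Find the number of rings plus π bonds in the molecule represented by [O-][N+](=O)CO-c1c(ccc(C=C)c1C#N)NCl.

8

Molecular formula from the SMILES: C10H8ClN3O3.
DoU = (2C + 2 + N − H − X)/2 = (2·10 + 2 + 3 − 8 − 1)/2 = 16/2 = 8.
(Structurally: 1 ring(s) + 7 π bond(s) = 8.)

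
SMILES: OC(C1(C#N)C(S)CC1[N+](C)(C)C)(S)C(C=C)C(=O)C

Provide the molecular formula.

Heavy atoms from the SMILES: 14 C, 2 N, 2 O, 2 S.
Implicit hydrogens by atom environment:
  4 × C: 3 H each → 12
  4 × C: 1 H each → 4
  4 × C: no H
  2 × C: 2 H each → 4
  2 × S: 1 H each → 2
  1 × N: no H
  1 × N (charge +1): no H
  1 × O: 1 H
  1 × O: no H
  Total hydrogens = 23.
Net charge +1.
Molecular formula: C14H23N2O2S2+

C14H23N2O2S2+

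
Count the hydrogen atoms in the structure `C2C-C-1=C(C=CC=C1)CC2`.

12

Hydrogens are implicit in SMILES; fill each atom to its normal valence:
  4 × C: 2 H each → 8
  4 × C (aromatic): 1 H each → 4
  2 × C (aromatic): no H
  Total hydrogens = 12.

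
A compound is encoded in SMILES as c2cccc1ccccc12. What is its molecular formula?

Heavy atoms from the SMILES: 10 C.
Implicit hydrogens by atom environment:
  8 × C (aromatic): 1 H each → 8
  2 × C (aromatic): no H
  Total hydrogens = 8.
Molecular formula: C10H8

C10H8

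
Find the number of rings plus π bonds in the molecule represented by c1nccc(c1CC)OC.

Molecular formula from the SMILES: C8H11NO.
DoU = (2C + 2 + N − H − X)/2 = (2·8 + 2 + 1 − 11 − 0)/2 = 8/2 = 4.
(Structurally: 1 ring(s) + 3 π bond(s) = 4.)

4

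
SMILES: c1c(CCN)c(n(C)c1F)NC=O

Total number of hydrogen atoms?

Hydrogens are implicit in SMILES; fill each atom to its normal valence:
  3 × C (aromatic): no H
  2 × C: 2 H each → 4
  1 × C: 3 H
  1 × C (aromatic): 1 H
  1 × C: 1 H
  1 × F: no H
  1 × N: 2 H
  1 × N: 1 H
  1 × N (aromatic): no H
  1 × O: no H
  Total hydrogens = 12.

12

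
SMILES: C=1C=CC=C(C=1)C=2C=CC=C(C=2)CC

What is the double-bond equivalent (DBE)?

8

Molecular formula from the SMILES: C14H14.
DoU = (2C + 2 + N − H − X)/2 = (2·14 + 2 + 0 − 14 − 0)/2 = 16/2 = 8.
(Structurally: 2 ring(s) + 6 π bond(s) = 8.)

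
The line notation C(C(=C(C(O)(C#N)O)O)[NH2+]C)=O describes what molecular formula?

C6H9N2O4+

Heavy atoms from the SMILES: 6 C, 2 N, 4 O.
Implicit hydrogens by atom environment:
  4 × C: no H
  3 × O: 1 H each → 3
  1 × C: 3 H
  1 × C: 1 H
  1 × N (charge +1): 2 H
  1 × N: no H
  1 × O: no H
  Total hydrogens = 9.
Net charge +1.
Molecular formula: C6H9N2O4+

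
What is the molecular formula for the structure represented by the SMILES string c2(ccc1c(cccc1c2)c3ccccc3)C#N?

Heavy atoms from the SMILES: 17 C, 1 N.
Implicit hydrogens by atom environment:
  11 × C (aromatic): 1 H each → 11
  5 × C (aromatic): no H
  1 × C: no H
  1 × N: no H
  Total hydrogens = 11.
Molecular formula: C17H11N

C17H11N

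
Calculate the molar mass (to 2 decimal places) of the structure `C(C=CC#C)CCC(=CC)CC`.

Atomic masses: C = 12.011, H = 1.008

162.28

Molecular formula: C12H18.
M = 12×12.011 + 18×1.008 = 162.28 g/mol.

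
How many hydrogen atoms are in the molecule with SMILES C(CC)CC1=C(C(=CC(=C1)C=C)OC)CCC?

24

Hydrogens are implicit in SMILES; fill each atom to its normal valence:
  6 × C: 2 H each → 12
  4 × C (aromatic): no H
  3 × C: 3 H each → 9
  2 × C (aromatic): 1 H each → 2
  1 × C: 1 H
  1 × O: no H
  Total hydrogens = 24.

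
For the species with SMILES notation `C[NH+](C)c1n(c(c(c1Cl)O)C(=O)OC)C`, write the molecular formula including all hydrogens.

C9H14ClN2O3+

Heavy atoms from the SMILES: 9 C, 1 Cl, 2 N, 3 O.
Implicit hydrogens by atom environment:
  4 × C: 3 H each → 12
  4 × C (aromatic): no H
  2 × O: no H
  1 × C: no H
  1 × Cl: no H
  1 × N (charge +1): 1 H
  1 × N (aromatic): no H
  1 × O: 1 H
  Total hydrogens = 14.
Net charge +1.
Molecular formula: C9H14ClN2O3+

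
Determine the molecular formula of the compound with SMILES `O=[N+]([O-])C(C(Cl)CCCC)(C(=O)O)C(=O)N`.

C8H13ClN2O5

Heavy atoms from the SMILES: 8 C, 1 Cl, 2 N, 5 O.
Implicit hydrogens by atom environment:
  3 × C: 2 H each → 6
  3 × C: no H
  3 × O: no H
  1 × C: 3 H
  1 × C: 1 H
  1 × Cl: no H
  1 × N: 2 H
  1 × N (charge +1): no H
  1 × O: 1 H
  1 × O (charge -1): no H
  Total hydrogens = 13.
Molecular formula: C8H13ClN2O5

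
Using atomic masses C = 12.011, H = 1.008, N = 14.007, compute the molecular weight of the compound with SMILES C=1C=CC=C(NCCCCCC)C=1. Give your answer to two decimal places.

Molecular formula: C12H19N.
M = 12×12.011 + 19×1.008 + 1×14.007 = 177.29 g/mol.

177.29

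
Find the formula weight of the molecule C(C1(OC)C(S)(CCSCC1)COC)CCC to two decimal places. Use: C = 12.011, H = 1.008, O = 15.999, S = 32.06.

278.47

Molecular formula: C13H26O2S2.
M = 13×12.011 + 26×1.008 + 2×15.999 + 2×32.06 = 278.47 g/mol.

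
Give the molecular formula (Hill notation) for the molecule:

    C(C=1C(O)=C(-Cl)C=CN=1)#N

Heavy atoms from the SMILES: 6 C, 1 Cl, 2 N, 1 O.
Implicit hydrogens by atom environment:
  3 × C (aromatic): no H
  2 × C (aromatic): 1 H each → 2
  1 × C: no H
  1 × Cl: no H
  1 × N (aromatic): no H
  1 × N: no H
  1 × O: 1 H
  Total hydrogens = 3.
Molecular formula: C6H3ClN2O

C6H3ClN2O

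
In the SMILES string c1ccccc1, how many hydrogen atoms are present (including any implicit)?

6

Hydrogens are implicit in SMILES; fill each atom to its normal valence:
  6 × C (aromatic): 1 H each → 6
  Total hydrogens = 6.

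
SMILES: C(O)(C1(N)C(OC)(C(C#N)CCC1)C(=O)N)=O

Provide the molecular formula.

C10H15N3O4

Heavy atoms from the SMILES: 10 C, 3 N, 4 O.
Implicit hydrogens by atom environment:
  5 × C: no H
  3 × C: 2 H each → 6
  3 × O: no H
  2 × N: 2 H each → 4
  1 × C: 3 H
  1 × C: 1 H
  1 × N: no H
  1 × O: 1 H
  Total hydrogens = 15.
Molecular formula: C10H15N3O4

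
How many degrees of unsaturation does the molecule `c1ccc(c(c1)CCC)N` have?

Molecular formula from the SMILES: C9H13N.
DoU = (2C + 2 + N − H − X)/2 = (2·9 + 2 + 1 − 13 − 0)/2 = 8/2 = 4.
(Structurally: 1 ring(s) + 3 π bond(s) = 4.)

4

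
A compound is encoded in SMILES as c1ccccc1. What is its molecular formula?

Heavy atoms from the SMILES: 6 C.
Implicit hydrogens by atom environment:
  6 × C (aromatic): 1 H each → 6
  Total hydrogens = 6.
Molecular formula: C6H6

C6H6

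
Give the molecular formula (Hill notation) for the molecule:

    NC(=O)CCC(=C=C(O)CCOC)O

C9H15NO4

Heavy atoms from the SMILES: 9 C, 1 N, 4 O.
Implicit hydrogens by atom environment:
  4 × C: 2 H each → 8
  4 × C: no H
  2 × O: 1 H each → 2
  2 × O: no H
  1 × C: 3 H
  1 × N: 2 H
  Total hydrogens = 15.
Molecular formula: C9H15NO4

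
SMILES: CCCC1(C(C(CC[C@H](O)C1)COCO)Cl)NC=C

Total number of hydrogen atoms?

26

Hydrogens are implicit in SMILES; fill each atom to its normal valence:
  8 × C: 2 H each → 16
  4 × C: 1 H each → 4
  2 × O: 1 H each → 2
  1 × C: 3 H
  1 × C: no H
  1 × Cl: no H
  1 × N: 1 H
  1 × O: no H
  Total hydrogens = 26.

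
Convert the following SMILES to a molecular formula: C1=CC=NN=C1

Heavy atoms from the SMILES: 4 C, 2 N.
Implicit hydrogens by atom environment:
  4 × C (aromatic): 1 H each → 4
  2 × N (aromatic): no H
  Total hydrogens = 4.
Molecular formula: C4H4N2

C4H4N2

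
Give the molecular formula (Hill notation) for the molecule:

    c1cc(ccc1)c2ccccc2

C12H10

Heavy atoms from the SMILES: 12 C.
Implicit hydrogens by atom environment:
  10 × C (aromatic): 1 H each → 10
  2 × C (aromatic): no H
  Total hydrogens = 10.
Molecular formula: C12H10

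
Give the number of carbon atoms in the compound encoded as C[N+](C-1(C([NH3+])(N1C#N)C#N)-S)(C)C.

7

The symbol for carbon appears 7 times in the SMILES.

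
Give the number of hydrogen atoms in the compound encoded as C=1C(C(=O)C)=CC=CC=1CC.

12

Hydrogens are implicit in SMILES; fill each atom to its normal valence:
  4 × C (aromatic): 1 H each → 4
  2 × C: 3 H each → 6
  2 × C (aromatic): no H
  1 × C: 2 H
  1 × C: no H
  1 × O: no H
  Total hydrogens = 12.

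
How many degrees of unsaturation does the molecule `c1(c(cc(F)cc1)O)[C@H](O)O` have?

Molecular formula from the SMILES: C7H7FO3.
DoU = (2C + 2 + N − H − X)/2 = (2·7 + 2 + 0 − 7 − 1)/2 = 8/2 = 4.
(Structurally: 1 ring(s) + 3 π bond(s) = 4.)

4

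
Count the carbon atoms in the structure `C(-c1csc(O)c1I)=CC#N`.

The symbol for carbon appears 7 times in the SMILES. Lowercase c denotes aromatic carbon and counts toward C.

7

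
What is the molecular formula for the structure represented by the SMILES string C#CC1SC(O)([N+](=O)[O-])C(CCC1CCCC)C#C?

C14H19NO3S

Heavy atoms from the SMILES: 14 C, 1 N, 3 O, 1 S.
Implicit hydrogens by atom environment:
  5 × C: 2 H each → 10
  5 × C: 1 H each → 5
  3 × C: no H
  1 × C: 3 H
  1 × N (charge +1): no H
  1 × O: 1 H
  1 × O: no H
  1 × O (charge -1): no H
  1 × S: no H
  Total hydrogens = 19.
Molecular formula: C14H19NO3S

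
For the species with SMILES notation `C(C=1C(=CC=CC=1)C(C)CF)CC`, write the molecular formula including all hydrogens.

C12H17F

Heavy atoms from the SMILES: 12 C, 1 F.
Implicit hydrogens by atom environment:
  4 × C (aromatic): 1 H each → 4
  3 × C: 2 H each → 6
  2 × C: 3 H each → 6
  2 × C (aromatic): no H
  1 × C: 1 H
  1 × F: no H
  Total hydrogens = 17.
Molecular formula: C12H17F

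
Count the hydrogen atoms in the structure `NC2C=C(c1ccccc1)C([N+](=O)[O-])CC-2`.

Hydrogens are implicit in SMILES; fill each atom to its normal valence:
  5 × C (aromatic): 1 H each → 5
  3 × C: 1 H each → 3
  2 × C: 2 H each → 4
  1 × C: no H
  1 × C (aromatic): no H
  1 × N: 2 H
  1 × N (charge +1): no H
  1 × O: no H
  1 × O (charge -1): no H
  Total hydrogens = 14.

14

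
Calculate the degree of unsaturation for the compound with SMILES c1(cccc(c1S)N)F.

4

Molecular formula from the SMILES: C6H6FNS.
DoU = (2C + 2 + N − H − X)/2 = (2·6 + 2 + 1 − 6 − 1)/2 = 8/2 = 4.
(Structurally: 1 ring(s) + 3 π bond(s) = 4.)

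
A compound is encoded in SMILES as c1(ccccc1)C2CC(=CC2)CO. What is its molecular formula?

Heavy atoms from the SMILES: 12 C, 1 O.
Implicit hydrogens by atom environment:
  5 × C (aromatic): 1 H each → 5
  3 × C: 2 H each → 6
  2 × C: 1 H each → 2
  1 × C: no H
  1 × C (aromatic): no H
  1 × O: 1 H
  Total hydrogens = 14.
Molecular formula: C12H14O

C12H14O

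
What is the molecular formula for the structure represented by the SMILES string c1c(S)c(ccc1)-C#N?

Heavy atoms from the SMILES: 7 C, 1 N, 1 S.
Implicit hydrogens by atom environment:
  4 × C (aromatic): 1 H each → 4
  2 × C (aromatic): no H
  1 × C: no H
  1 × N: no H
  1 × S: 1 H
  Total hydrogens = 5.
Molecular formula: C7H5NS

C7H5NS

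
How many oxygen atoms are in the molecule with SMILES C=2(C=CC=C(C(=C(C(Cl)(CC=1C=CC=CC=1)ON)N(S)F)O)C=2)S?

2

The symbol for oxygen appears 2 times in the SMILES.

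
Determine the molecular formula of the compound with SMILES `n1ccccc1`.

C5H5N

Heavy atoms from the SMILES: 5 C, 1 N.
Implicit hydrogens by atom environment:
  5 × C (aromatic): 1 H each → 5
  1 × N (aromatic): no H
  Total hydrogens = 5.
Molecular formula: C5H5N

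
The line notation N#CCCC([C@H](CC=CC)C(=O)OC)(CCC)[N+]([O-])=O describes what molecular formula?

C14H22N2O4

Heavy atoms from the SMILES: 14 C, 2 N, 4 O.
Implicit hydrogens by atom environment:
  5 × C: 2 H each → 10
  3 × C: 3 H each → 9
  3 × C: 1 H each → 3
  3 × C: no H
  3 × O: no H
  1 × N (charge +1): no H
  1 × N: no H
  1 × O (charge -1): no H
  Total hydrogens = 22.
Molecular formula: C14H22N2O4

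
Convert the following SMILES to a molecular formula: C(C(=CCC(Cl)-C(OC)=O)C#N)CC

Heavy atoms from the SMILES: 10 C, 1 Cl, 1 N, 2 O.
Implicit hydrogens by atom environment:
  3 × C: 2 H each → 6
  3 × C: no H
  2 × C: 3 H each → 6
  2 × C: 1 H each → 2
  2 × O: no H
  1 × Cl: no H
  1 × N: no H
  Total hydrogens = 14.
Molecular formula: C10H14ClNO2

C10H14ClNO2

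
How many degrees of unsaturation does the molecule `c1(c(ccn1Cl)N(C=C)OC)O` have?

Molecular formula from the SMILES: C7H9ClN2O2.
DoU = (2C + 2 + N − H − X)/2 = (2·7 + 2 + 2 − 9 − 1)/2 = 8/2 = 4.
(Structurally: 1 ring(s) + 3 π bond(s) = 4.)

4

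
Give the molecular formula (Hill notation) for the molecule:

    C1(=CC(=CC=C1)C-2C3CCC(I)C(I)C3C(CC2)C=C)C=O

Heavy atoms from the SMILES: 19 C, 2 I, 1 O.
Implicit hydrogens by atom environment:
  8 × C: 1 H each → 8
  5 × C: 2 H each → 10
  4 × C (aromatic): 1 H each → 4
  2 × C (aromatic): no H
  2 × I: no H
  1 × O: no H
  Total hydrogens = 22.
Molecular formula: C19H22I2O

C19H22I2O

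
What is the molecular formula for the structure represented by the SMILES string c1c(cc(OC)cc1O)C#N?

Heavy atoms from the SMILES: 8 C, 1 N, 2 O.
Implicit hydrogens by atom environment:
  3 × C (aromatic): 1 H each → 3
  3 × C (aromatic): no H
  1 × C: 3 H
  1 × C: no H
  1 × N: no H
  1 × O: 1 H
  1 × O: no H
  Total hydrogens = 7.
Molecular formula: C8H7NO2

C8H7NO2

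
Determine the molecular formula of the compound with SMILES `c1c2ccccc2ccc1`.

C10H8

Heavy atoms from the SMILES: 10 C.
Implicit hydrogens by atom environment:
  8 × C (aromatic): 1 H each → 8
  2 × C (aromatic): no H
  Total hydrogens = 8.
Molecular formula: C10H8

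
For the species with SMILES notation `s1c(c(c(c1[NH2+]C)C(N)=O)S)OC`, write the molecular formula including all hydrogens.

Heavy atoms from the SMILES: 7 C, 2 N, 2 O, 2 S.
Implicit hydrogens by atom environment:
  4 × C (aromatic): no H
  2 × C: 3 H each → 6
  2 × O: no H
  1 × C: no H
  1 × N: 2 H
  1 × N (charge +1): 2 H
  1 × S: 1 H
  1 × S (aromatic): no H
  Total hydrogens = 11.
Net charge +1.
Molecular formula: C7H11N2O2S2+

C7H11N2O2S2+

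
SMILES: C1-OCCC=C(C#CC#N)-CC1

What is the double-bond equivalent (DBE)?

Molecular formula from the SMILES: C10H11NO.
DoU = (2C + 2 + N − H − X)/2 = (2·10 + 2 + 1 − 11 − 0)/2 = 12/2 = 6.
(Structurally: 1 ring(s) + 5 π bond(s) = 6.)

6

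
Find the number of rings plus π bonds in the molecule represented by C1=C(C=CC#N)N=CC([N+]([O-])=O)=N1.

8

Molecular formula from the SMILES: C7H4N4O2.
DoU = (2C + 2 + N − H − X)/2 = (2·7 + 2 + 4 − 4 − 0)/2 = 16/2 = 8.
(Structurally: 1 ring(s) + 7 π bond(s) = 8.)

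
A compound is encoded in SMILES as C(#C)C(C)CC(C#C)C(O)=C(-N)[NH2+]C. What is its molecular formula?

C11H17N2O+

Heavy atoms from the SMILES: 11 C, 2 N, 1 O.
Implicit hydrogens by atom environment:
  4 × C: 1 H each → 4
  4 × C: no H
  2 × C: 3 H each → 6
  1 × C: 2 H
  1 × N: 2 H
  1 × N (charge +1): 2 H
  1 × O: 1 H
  Total hydrogens = 17.
Net charge +1.
Molecular formula: C11H17N2O+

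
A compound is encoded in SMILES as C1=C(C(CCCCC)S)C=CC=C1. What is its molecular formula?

Heavy atoms from the SMILES: 12 C, 1 S.
Implicit hydrogens by atom environment:
  5 × C (aromatic): 1 H each → 5
  4 × C: 2 H each → 8
  1 × C: 3 H
  1 × C: 1 H
  1 × C (aromatic): no H
  1 × S: 1 H
  Total hydrogens = 18.
Molecular formula: C12H18S

C12H18S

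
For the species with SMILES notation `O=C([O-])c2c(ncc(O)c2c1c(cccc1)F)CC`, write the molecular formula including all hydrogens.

C14H11FNO3-

Heavy atoms from the SMILES: 14 C, 1 F, 1 N, 3 O.
Implicit hydrogens by atom environment:
  6 × C (aromatic): no H
  5 × C (aromatic): 1 H each → 5
  1 × C: 3 H
  1 × C: 2 H
  1 × C: no H
  1 × F: no H
  1 × N (aromatic): no H
  1 × O: 1 H
  1 × O: no H
  1 × O (charge -1): no H
  Total hydrogens = 11.
Net charge -1.
Molecular formula: C14H11FNO3-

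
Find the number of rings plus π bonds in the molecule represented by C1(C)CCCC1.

1

Molecular formula from the SMILES: C6H12.
DoU = (2C + 2 + N − H − X)/2 = (2·6 + 2 + 0 − 12 − 0)/2 = 2/2 = 1.
(Structurally: 1 ring(s) + 0 π bond(s) = 1.)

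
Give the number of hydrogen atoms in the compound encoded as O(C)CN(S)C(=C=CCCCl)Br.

Hydrogens are implicit in SMILES; fill each atom to its normal valence:
  3 × C: 2 H each → 6
  2 × C: no H
  1 × Br: no H
  1 × C: 3 H
  1 × C: 1 H
  1 × Cl: no H
  1 × N: no H
  1 × O: no H
  1 × S: 1 H
  Total hydrogens = 11.

11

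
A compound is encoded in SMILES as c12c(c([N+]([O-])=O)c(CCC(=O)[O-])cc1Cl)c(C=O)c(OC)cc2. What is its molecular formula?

Heavy atoms from the SMILES: 15 C, 1 Cl, 1 N, 6 O.
Implicit hydrogens by atom environment:
  7 × C (aromatic): no H
  4 × O: no H
  3 × C (aromatic): 1 H each → 3
  2 × C: 2 H each → 4
  2 × O (charge -1): no H
  1 × C: 3 H
  1 × C: 1 H
  1 × C: no H
  1 × Cl: no H
  1 × N (charge +1): no H
  Total hydrogens = 11.
Net charge -1.
Molecular formula: C15H11ClNO6-

C15H11ClNO6-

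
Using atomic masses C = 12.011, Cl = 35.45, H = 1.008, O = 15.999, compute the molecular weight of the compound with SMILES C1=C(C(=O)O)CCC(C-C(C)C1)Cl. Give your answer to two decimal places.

Molecular formula: C10H15ClO2.
M = 10×12.011 + 1×35.45 + 15×1.008 + 2×15.999 = 202.68 g/mol.

202.68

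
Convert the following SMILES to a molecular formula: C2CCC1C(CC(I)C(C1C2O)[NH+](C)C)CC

C14H27INO+

Heavy atoms from the SMILES: 14 C, 1 I, 1 N, 1 O.
Implicit hydrogens by atom environment:
  6 × C: 1 H each → 6
  5 × C: 2 H each → 10
  3 × C: 3 H each → 9
  1 × I: no H
  1 × N (charge +1): 1 H
  1 × O: 1 H
  Total hydrogens = 27.
Net charge +1.
Molecular formula: C14H27INO+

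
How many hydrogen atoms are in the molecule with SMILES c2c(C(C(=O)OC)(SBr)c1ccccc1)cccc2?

13

Hydrogens are implicit in SMILES; fill each atom to its normal valence:
  10 × C (aromatic): 1 H each → 10
  2 × C: no H
  2 × C (aromatic): no H
  2 × O: no H
  1 × Br: no H
  1 × C: 3 H
  1 × S: no H
  Total hydrogens = 13.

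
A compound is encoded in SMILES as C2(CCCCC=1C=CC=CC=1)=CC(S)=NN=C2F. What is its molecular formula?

C14H15FN2S

Heavy atoms from the SMILES: 14 C, 1 F, 2 N, 1 S.
Implicit hydrogens by atom environment:
  6 × C (aromatic): 1 H each → 6
  4 × C: 2 H each → 8
  4 × C (aromatic): no H
  2 × N (aromatic): no H
  1 × F: no H
  1 × S: 1 H
  Total hydrogens = 15.
Molecular formula: C14H15FN2S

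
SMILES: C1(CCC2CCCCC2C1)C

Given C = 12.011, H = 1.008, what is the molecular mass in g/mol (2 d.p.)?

Molecular formula: C11H20.
M = 11×12.011 + 20×1.008 = 152.28 g/mol.

152.28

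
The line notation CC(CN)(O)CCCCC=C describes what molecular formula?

C9H19NO

Heavy atoms from the SMILES: 9 C, 1 N, 1 O.
Implicit hydrogens by atom environment:
  6 × C: 2 H each → 12
  1 × C: 3 H
  1 × C: 1 H
  1 × C: no H
  1 × N: 2 H
  1 × O: 1 H
  Total hydrogens = 19.
Molecular formula: C9H19NO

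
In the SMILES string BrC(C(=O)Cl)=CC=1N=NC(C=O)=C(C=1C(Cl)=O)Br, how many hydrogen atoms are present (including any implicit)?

Hydrogens are implicit in SMILES; fill each atom to its normal valence:
  4 × C (aromatic): no H
  3 × C: no H
  3 × O: no H
  2 × Br: no H
  2 × C: 1 H each → 2
  2 × Cl: no H
  2 × N (aromatic): no H
  Total hydrogens = 2.

2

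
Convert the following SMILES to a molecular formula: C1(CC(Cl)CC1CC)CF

C8H14ClF

Heavy atoms from the SMILES: 8 C, 1 Cl, 1 F.
Implicit hydrogens by atom environment:
  4 × C: 2 H each → 8
  3 × C: 1 H each → 3
  1 × C: 3 H
  1 × Cl: no H
  1 × F: no H
  Total hydrogens = 14.
Molecular formula: C8H14ClF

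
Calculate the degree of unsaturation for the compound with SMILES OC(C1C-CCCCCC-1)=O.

Molecular formula from the SMILES: C9H16O2.
DoU = (2C + 2 + N − H − X)/2 = (2·9 + 2 + 0 − 16 − 0)/2 = 4/2 = 2.
(Structurally: 1 ring(s) + 1 π bond(s) = 2.)

2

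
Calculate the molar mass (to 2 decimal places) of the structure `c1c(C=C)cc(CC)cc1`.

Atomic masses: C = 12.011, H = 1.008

Molecular formula: C10H12.
M = 10×12.011 + 12×1.008 = 132.21 g/mol.

132.21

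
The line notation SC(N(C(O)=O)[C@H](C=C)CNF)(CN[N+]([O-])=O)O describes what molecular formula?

Heavy atoms from the SMILES: 7 C, 1 F, 4 N, 5 O, 1 S.
Implicit hydrogens by atom environment:
  3 × C: 2 H each → 6
  2 × C: 1 H each → 2
  2 × C: no H
  2 × N: 1 H each → 2
  2 × O: 1 H each → 2
  2 × O: no H
  1 × F: no H
  1 × N: no H
  1 × N (charge +1): no H
  1 × O (charge -1): no H
  1 × S: 1 H
  Total hydrogens = 13.
Molecular formula: C7H13FN4O5S

C7H13FN4O5S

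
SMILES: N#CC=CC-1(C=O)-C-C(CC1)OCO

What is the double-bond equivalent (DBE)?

5

Molecular formula from the SMILES: C10H13NO3.
DoU = (2C + 2 + N − H − X)/2 = (2·10 + 2 + 1 − 13 − 0)/2 = 10/2 = 5.
(Structurally: 1 ring(s) + 4 π bond(s) = 5.)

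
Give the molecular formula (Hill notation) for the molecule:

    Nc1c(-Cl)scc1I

Heavy atoms from the SMILES: 4 C, 1 Cl, 1 I, 1 N, 1 S.
Implicit hydrogens by atom environment:
  3 × C (aromatic): no H
  1 × C (aromatic): 1 H
  1 × Cl: no H
  1 × I: no H
  1 × N: 2 H
  1 × S (aromatic): no H
  Total hydrogens = 3.
Molecular formula: C4H3ClINS

C4H3ClINS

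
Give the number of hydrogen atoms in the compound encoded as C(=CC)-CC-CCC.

Hydrogens are implicit in SMILES; fill each atom to its normal valence:
  4 × C: 2 H each → 8
  2 × C: 3 H each → 6
  2 × C: 1 H each → 2
  Total hydrogens = 16.

16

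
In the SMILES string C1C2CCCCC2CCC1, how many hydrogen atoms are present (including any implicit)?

Hydrogens are implicit in SMILES; fill each atom to its normal valence:
  8 × C: 2 H each → 16
  2 × C: 1 H each → 2
  Total hydrogens = 18.

18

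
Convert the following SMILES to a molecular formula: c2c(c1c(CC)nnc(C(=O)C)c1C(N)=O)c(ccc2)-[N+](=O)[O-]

Heavy atoms from the SMILES: 15 C, 4 N, 4 O.
Implicit hydrogens by atom environment:
  6 × C (aromatic): no H
  4 × C (aromatic): 1 H each → 4
  3 × O: no H
  2 × C: 3 H each → 6
  2 × C: no H
  2 × N (aromatic): no H
  1 × C: 2 H
  1 × N: 2 H
  1 × N (charge +1): no H
  1 × O (charge -1): no H
  Total hydrogens = 14.
Molecular formula: C15H14N4O4

C15H14N4O4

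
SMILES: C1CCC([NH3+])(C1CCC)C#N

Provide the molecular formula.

C9H17N2+

Heavy atoms from the SMILES: 9 C, 2 N.
Implicit hydrogens by atom environment:
  5 × C: 2 H each → 10
  2 × C: no H
  1 × C: 3 H
  1 × C: 1 H
  1 × N (charge +1): 3 H
  1 × N: no H
  Total hydrogens = 17.
Net charge +1.
Molecular formula: C9H17N2+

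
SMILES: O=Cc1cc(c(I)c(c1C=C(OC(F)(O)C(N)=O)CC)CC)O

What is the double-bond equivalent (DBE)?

Molecular formula from the SMILES: C15H17FINO5.
DoU = (2C + 2 + N − H − X)/2 = (2·15 + 2 + 1 − 17 − 2)/2 = 14/2 = 7.
(Structurally: 1 ring(s) + 6 π bond(s) = 7.)

7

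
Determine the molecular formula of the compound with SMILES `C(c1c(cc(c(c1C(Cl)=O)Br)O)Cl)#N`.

C8H2BrCl2NO2

Heavy atoms from the SMILES: 1 Br, 8 C, 2 Cl, 1 N, 2 O.
Implicit hydrogens by atom environment:
  5 × C (aromatic): no H
  2 × C: no H
  2 × Cl: no H
  1 × Br: no H
  1 × C (aromatic): 1 H
  1 × N: no H
  1 × O: 1 H
  1 × O: no H
  Total hydrogens = 2.
Molecular formula: C8H2BrCl2NO2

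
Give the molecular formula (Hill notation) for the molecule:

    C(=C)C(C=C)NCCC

C8H15N

Heavy atoms from the SMILES: 8 C, 1 N.
Implicit hydrogens by atom environment:
  4 × C: 2 H each → 8
  3 × C: 1 H each → 3
  1 × C: 3 H
  1 × N: 1 H
  Total hydrogens = 15.
Molecular formula: C8H15N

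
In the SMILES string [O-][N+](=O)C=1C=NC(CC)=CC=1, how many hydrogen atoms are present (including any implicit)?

Hydrogens are implicit in SMILES; fill each atom to its normal valence:
  3 × C (aromatic): 1 H each → 3
  2 × C (aromatic): no H
  1 × C: 3 H
  1 × C: 2 H
  1 × N (aromatic): no H
  1 × N (charge +1): no H
  1 × O: no H
  1 × O (charge -1): no H
  Total hydrogens = 8.

8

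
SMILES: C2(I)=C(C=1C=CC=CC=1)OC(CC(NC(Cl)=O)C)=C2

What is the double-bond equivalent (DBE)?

8

Molecular formula from the SMILES: C14H13ClINO2.
DoU = (2C + 2 + N − H − X)/2 = (2·14 + 2 + 1 − 13 − 2)/2 = 16/2 = 8.
(Structurally: 2 ring(s) + 6 π bond(s) = 8.)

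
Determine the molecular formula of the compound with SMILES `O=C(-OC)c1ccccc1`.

C8H8O2

Heavy atoms from the SMILES: 8 C, 2 O.
Implicit hydrogens by atom environment:
  5 × C (aromatic): 1 H each → 5
  2 × O: no H
  1 × C: 3 H
  1 × C (aromatic): no H
  1 × C: no H
  Total hydrogens = 8.
Molecular formula: C8H8O2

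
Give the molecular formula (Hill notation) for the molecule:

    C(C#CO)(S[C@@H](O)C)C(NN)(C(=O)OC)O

Heavy atoms from the SMILES: 8 C, 2 N, 5 O, 1 S.
Implicit hydrogens by atom environment:
  4 × C: no H
  3 × O: 1 H each → 3
  2 × C: 3 H each → 6
  2 × C: 1 H each → 2
  2 × O: no H
  1 × N: 2 H
  1 × N: 1 H
  1 × S: no H
  Total hydrogens = 14.
Molecular formula: C8H14N2O5S

C8H14N2O5S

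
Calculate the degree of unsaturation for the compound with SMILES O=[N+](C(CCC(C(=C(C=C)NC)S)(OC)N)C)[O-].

3

Molecular formula from the SMILES: C11H21N3O3S.
DoU = (2C + 2 + N − H − X)/2 = (2·11 + 2 + 3 − 21 − 0)/2 = 6/2 = 3.
(Structurally: 0 ring(s) + 3 π bond(s) = 3.)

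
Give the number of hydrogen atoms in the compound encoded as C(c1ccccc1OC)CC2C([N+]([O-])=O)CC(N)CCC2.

Hydrogens are implicit in SMILES; fill each atom to its normal valence:
  6 × C: 2 H each → 12
  4 × C (aromatic): 1 H each → 4
  3 × C: 1 H each → 3
  2 × C (aromatic): no H
  2 × O: no H
  1 × C: 3 H
  1 × N: 2 H
  1 × N (charge +1): no H
  1 × O (charge -1): no H
  Total hydrogens = 24.

24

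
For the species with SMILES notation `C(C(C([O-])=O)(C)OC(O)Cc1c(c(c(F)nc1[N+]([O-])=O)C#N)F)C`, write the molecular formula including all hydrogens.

C13H12F2N3O6-

Heavy atoms from the SMILES: 13 C, 2 F, 3 N, 6 O.
Implicit hydrogens by atom environment:
  5 × C (aromatic): no H
  3 × C: no H
  3 × O: no H
  2 × C: 3 H each → 6
  2 × C: 2 H each → 4
  2 × F: no H
  2 × O (charge -1): no H
  1 × C: 1 H
  1 × N (aromatic): no H
  1 × N (charge +1): no H
  1 × N: no H
  1 × O: 1 H
  Total hydrogens = 12.
Net charge -1.
Molecular formula: C13H12F2N3O6-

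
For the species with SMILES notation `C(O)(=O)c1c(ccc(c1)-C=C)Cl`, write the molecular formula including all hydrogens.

Heavy atoms from the SMILES: 9 C, 1 Cl, 2 O.
Implicit hydrogens by atom environment:
  3 × C (aromatic): 1 H each → 3
  3 × C (aromatic): no H
  1 × C: 2 H
  1 × C: 1 H
  1 × C: no H
  1 × Cl: no H
  1 × O: 1 H
  1 × O: no H
  Total hydrogens = 7.
Molecular formula: C9H7ClO2

C9H7ClO2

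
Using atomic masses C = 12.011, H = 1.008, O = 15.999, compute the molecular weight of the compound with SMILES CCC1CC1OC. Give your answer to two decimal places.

100.16

Molecular formula: C6H12O.
M = 6×12.011 + 12×1.008 + 1×15.999 = 100.16 g/mol.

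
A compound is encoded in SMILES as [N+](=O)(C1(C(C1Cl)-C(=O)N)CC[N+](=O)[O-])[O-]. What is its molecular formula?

C6H8ClN3O5

Heavy atoms from the SMILES: 6 C, 1 Cl, 3 N, 5 O.
Implicit hydrogens by atom environment:
  3 × O: no H
  2 × C: 2 H each → 4
  2 × C: 1 H each → 2
  2 × C: no H
  2 × N (charge +1): no H
  2 × O (charge -1): no H
  1 × Cl: no H
  1 × N: 2 H
  Total hydrogens = 8.
Molecular formula: C6H8ClN3O5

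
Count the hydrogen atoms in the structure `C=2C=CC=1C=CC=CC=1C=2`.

8

Hydrogens are implicit in SMILES; fill each atom to its normal valence:
  8 × C (aromatic): 1 H each → 8
  2 × C (aromatic): no H
  Total hydrogens = 8.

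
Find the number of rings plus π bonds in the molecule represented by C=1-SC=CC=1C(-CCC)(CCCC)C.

3

Molecular formula from the SMILES: C13H22S.
DoU = (2C + 2 + N − H − X)/2 = (2·13 + 2 + 0 − 22 − 0)/2 = 6/2 = 3.
(Structurally: 1 ring(s) + 2 π bond(s) = 3.)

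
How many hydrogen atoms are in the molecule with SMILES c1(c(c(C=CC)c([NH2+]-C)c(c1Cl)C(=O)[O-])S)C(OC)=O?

Hydrogens are implicit in SMILES; fill each atom to its normal valence:
  6 × C (aromatic): no H
  3 × C: 3 H each → 9
  3 × O: no H
  2 × C: 1 H each → 2
  2 × C: no H
  1 × Cl: no H
  1 × N (charge +1): 2 H
  1 × O (charge -1): no H
  1 × S: 1 H
  Total hydrogens = 14.

14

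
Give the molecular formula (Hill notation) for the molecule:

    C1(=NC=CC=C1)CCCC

C9H13N

Heavy atoms from the SMILES: 9 C, 1 N.
Implicit hydrogens by atom environment:
  4 × C (aromatic): 1 H each → 4
  3 × C: 2 H each → 6
  1 × C: 3 H
  1 × C (aromatic): no H
  1 × N (aromatic): no H
  Total hydrogens = 13.
Molecular formula: C9H13N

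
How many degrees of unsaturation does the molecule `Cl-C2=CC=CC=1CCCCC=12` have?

Molecular formula from the SMILES: C10H11Cl.
DoU = (2C + 2 + N − H − X)/2 = (2·10 + 2 + 0 − 11 − 1)/2 = 10/2 = 5.
(Structurally: 2 ring(s) + 3 π bond(s) = 5.)

5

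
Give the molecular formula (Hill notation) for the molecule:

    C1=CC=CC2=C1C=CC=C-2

C10H8

Heavy atoms from the SMILES: 10 C.
Implicit hydrogens by atom environment:
  8 × C (aromatic): 1 H each → 8
  2 × C (aromatic): no H
  Total hydrogens = 8.
Molecular formula: C10H8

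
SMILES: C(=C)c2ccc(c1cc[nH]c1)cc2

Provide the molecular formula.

Heavy atoms from the SMILES: 12 C, 1 N.
Implicit hydrogens by atom environment:
  7 × C (aromatic): 1 H each → 7
  3 × C (aromatic): no H
  1 × C: 2 H
  1 × C: 1 H
  1 × N (aromatic): 1 H
  Total hydrogens = 11.
Molecular formula: C12H11N

C12H11N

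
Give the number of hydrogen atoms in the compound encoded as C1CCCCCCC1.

16

Hydrogens are implicit in SMILES; fill each atom to its normal valence:
  8 × C: 2 H each → 16
  Total hydrogens = 16.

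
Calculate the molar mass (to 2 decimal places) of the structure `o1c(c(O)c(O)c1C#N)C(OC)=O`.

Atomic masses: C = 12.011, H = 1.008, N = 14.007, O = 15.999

Molecular formula: C7H5NO5.
M = 7×12.011 + 5×1.008 + 1×14.007 + 5×15.999 = 183.12 g/mol.

183.12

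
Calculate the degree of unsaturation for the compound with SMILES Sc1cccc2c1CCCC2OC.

5

Molecular formula from the SMILES: C11H14OS.
DoU = (2C + 2 + N − H − X)/2 = (2·11 + 2 + 0 − 14 − 0)/2 = 10/2 = 5.
(Structurally: 2 ring(s) + 3 π bond(s) = 5.)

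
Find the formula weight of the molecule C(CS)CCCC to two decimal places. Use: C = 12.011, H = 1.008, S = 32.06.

Molecular formula: C6H14S.
M = 6×12.011 + 14×1.008 + 1×32.06 = 118.24 g/mol.

118.24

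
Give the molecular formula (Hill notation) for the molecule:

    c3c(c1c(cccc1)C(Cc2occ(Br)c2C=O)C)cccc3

C20H17BrO2

Heavy atoms from the SMILES: 1 Br, 20 C, 2 O.
Implicit hydrogens by atom environment:
  10 × C (aromatic): 1 H each → 10
  6 × C (aromatic): no H
  2 × C: 1 H each → 2
  1 × Br: no H
  1 × C: 3 H
  1 × C: 2 H
  1 × O (aromatic): no H
  1 × O: no H
  Total hydrogens = 17.
Molecular formula: C20H17BrO2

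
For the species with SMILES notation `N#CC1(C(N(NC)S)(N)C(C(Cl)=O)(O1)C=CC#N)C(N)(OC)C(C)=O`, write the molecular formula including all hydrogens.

Heavy atoms from the SMILES: 13 C, 1 Cl, 6 N, 4 O, 1 S.
Implicit hydrogens by atom environment:
  8 × C: no H
  4 × O: no H
  3 × C: 3 H each → 9
  3 × N: no H
  2 × C: 1 H each → 2
  2 × N: 2 H each → 4
  1 × Cl: no H
  1 × N: 1 H
  1 × S: 1 H
  Total hydrogens = 17.
Molecular formula: C13H17ClN6O4S

C13H17ClN6O4S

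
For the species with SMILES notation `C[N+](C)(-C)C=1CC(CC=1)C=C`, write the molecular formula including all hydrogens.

C10H18N+

Heavy atoms from the SMILES: 10 C, 1 N.
Implicit hydrogens by atom environment:
  3 × C: 3 H each → 9
  3 × C: 2 H each → 6
  3 × C: 1 H each → 3
  1 × C: no H
  1 × N (charge +1): no H
  Total hydrogens = 18.
Net charge +1.
Molecular formula: C10H18N+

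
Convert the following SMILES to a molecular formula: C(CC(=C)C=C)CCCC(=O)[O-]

C10H15O2-

Heavy atoms from the SMILES: 10 C, 2 O.
Implicit hydrogens by atom environment:
  7 × C: 2 H each → 14
  2 × C: no H
  1 × C: 1 H
  1 × O: no H
  1 × O (charge -1): no H
  Total hydrogens = 15.
Net charge -1.
Molecular formula: C10H15O2-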